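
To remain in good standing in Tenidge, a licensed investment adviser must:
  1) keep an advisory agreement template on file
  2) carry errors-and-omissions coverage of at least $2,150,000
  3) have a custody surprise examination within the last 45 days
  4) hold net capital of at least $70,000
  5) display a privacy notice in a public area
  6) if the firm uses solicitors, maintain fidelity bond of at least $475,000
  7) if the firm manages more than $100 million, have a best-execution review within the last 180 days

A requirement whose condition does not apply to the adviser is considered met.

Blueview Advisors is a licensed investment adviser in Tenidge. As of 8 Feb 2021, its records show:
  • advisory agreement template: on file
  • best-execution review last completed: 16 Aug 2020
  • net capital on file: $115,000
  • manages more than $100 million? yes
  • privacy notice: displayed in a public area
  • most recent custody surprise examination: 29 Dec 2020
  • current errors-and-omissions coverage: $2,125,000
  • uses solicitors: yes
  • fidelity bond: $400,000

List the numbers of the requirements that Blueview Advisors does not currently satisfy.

2, 6

1. advisory agreement template present → met
2. errors-and-omissions coverage $2,125,000 < $2,150,000 → not met
3. custody surprise examination 41 days ago vs limit 45 → met
4. net capital $115,000 ≥ $70,000 → met
5. privacy notice present → met
6. condition 'uses solicitors' holds; fidelity bond $400,000 < $475,000 → not met
7. condition 'manages more than $100 million' holds; best-execution review 176 days ago vs limit 180 → met
Not met: 2, 6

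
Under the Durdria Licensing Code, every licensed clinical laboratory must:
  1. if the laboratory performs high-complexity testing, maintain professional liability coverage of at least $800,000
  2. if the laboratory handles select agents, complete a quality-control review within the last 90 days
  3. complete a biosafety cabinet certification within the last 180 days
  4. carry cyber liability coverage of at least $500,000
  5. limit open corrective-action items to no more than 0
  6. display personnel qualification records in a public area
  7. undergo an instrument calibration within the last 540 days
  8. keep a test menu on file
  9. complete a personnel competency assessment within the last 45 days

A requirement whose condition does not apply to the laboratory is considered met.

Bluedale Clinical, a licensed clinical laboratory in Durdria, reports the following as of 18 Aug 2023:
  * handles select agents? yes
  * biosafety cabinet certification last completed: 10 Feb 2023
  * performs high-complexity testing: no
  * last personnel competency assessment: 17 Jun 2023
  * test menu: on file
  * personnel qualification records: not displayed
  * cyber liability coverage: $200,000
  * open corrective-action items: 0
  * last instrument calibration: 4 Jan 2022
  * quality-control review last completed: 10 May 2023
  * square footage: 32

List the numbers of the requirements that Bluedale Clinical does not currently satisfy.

1. condition 'performs high-complexity testing' does not hold → requirement n/a → met
2. condition 'handles select agents' holds; quality-control review 100 days ago vs limit 90 → not met
3. biosafety cabinet certification 189 days ago vs limit 180 → not met
4. cyber liability coverage $200,000 < $500,000 → not met
5. open corrective-action items 0 ≤ 0 → met
6. personnel qualification records absent → not met
7. instrument calibration 591 days ago vs limit 540 → not met
8. test menu present → met
9. personnel competency assessment 62 days ago vs limit 45 → not met
Not met: 2, 3, 4, 6, 7, 9

2, 3, 4, 6, 7, 9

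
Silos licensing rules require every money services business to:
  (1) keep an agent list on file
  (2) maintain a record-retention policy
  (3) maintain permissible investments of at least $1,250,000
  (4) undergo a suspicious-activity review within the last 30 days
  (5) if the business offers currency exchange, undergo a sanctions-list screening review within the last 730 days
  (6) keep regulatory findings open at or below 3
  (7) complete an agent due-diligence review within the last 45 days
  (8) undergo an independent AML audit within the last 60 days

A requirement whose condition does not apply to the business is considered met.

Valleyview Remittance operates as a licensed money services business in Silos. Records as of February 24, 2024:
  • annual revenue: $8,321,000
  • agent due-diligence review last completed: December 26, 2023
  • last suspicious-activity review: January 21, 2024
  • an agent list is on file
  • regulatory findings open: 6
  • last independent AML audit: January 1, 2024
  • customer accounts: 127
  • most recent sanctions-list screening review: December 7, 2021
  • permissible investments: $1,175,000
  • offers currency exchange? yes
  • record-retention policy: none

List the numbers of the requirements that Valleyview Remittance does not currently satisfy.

2, 3, 4, 5, 6, 7

1. agent list present → met
2. record-retention policy absent → not met
3. permissible investments $1,175,000 < $1,250,000 → not met
4. suspicious-activity review 34 days ago vs limit 30 → not met
5. condition 'offers currency exchange' holds; sanctions-list screening review 809 days ago vs limit 730 → not met
6. regulatory findings open 6 > 3 → not met
7. agent due-diligence review 60 days ago vs limit 45 → not met
8. independent AML audit 54 days ago vs limit 60 → met
Not met: 2, 3, 4, 5, 6, 7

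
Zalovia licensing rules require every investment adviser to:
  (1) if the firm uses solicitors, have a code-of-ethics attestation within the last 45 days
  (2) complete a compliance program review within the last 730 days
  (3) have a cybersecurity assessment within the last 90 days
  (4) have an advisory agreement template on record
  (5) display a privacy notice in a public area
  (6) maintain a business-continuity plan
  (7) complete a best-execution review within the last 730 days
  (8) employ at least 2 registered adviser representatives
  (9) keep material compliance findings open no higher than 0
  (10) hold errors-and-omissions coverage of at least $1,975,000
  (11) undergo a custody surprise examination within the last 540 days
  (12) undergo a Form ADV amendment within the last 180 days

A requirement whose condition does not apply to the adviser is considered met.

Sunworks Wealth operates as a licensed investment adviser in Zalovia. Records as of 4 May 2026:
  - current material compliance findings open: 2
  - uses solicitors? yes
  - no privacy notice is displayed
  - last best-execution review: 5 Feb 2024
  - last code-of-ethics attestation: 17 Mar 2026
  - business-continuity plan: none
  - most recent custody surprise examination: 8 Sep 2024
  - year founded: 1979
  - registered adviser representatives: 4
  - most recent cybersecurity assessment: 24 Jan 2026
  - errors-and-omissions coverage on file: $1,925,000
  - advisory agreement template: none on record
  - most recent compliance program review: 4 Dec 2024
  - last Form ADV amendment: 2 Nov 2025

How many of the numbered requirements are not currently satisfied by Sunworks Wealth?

10

1. condition 'uses solicitors' holds; code-of-ethics attestation 48 days ago vs limit 45 → not met
2. compliance program review 516 days ago vs limit 730 → met
3. cybersecurity assessment 100 days ago vs limit 90 → not met
4. advisory agreement template absent → not met
5. privacy notice absent → not met
6. business-continuity plan absent → not met
7. best-execution review 819 days ago vs limit 730 → not met
8. registered adviser representatives 4 ≥ 2 → met
9. material compliance findings open 2 > 0 → not met
10. errors-and-omissions coverage $1,925,000 < $1,975,000 → not met
11. custody surprise examination 603 days ago vs limit 540 → not met
12. Form ADV amendment 183 days ago vs limit 180 → not met
Not met: 10 of 12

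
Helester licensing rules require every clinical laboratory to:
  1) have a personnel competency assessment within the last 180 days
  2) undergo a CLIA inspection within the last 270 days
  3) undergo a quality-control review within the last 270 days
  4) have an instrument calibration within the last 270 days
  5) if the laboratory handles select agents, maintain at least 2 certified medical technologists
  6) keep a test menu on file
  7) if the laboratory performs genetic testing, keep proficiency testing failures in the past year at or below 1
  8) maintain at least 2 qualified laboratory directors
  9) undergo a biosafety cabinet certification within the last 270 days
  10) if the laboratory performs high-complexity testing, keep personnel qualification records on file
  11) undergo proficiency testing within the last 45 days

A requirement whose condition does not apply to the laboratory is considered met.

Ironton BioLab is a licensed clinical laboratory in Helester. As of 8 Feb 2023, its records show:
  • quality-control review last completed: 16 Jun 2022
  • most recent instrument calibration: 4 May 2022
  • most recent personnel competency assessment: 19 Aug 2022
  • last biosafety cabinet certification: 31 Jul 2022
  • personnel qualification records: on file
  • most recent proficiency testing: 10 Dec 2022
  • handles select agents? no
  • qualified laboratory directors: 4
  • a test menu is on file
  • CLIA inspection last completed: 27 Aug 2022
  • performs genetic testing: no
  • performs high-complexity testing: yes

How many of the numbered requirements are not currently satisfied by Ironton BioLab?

2

1. personnel competency assessment 173 days ago vs limit 180 → met
2. CLIA inspection 165 days ago vs limit 270 → met
3. quality-control review 237 days ago vs limit 270 → met
4. instrument calibration 280 days ago vs limit 270 → not met
5. condition 'handles select agents' does not hold → requirement n/a → met
6. test menu present → met
7. condition 'performs genetic testing' does not hold → requirement n/a → met
8. qualified laboratory directors 4 ≥ 2 → met
9. biosafety cabinet certification 192 days ago vs limit 270 → met
10. condition 'performs high-complexity testing' holds; personnel qualification records present → met
11. proficiency testing 60 days ago vs limit 45 → not met
Not met: 2 of 11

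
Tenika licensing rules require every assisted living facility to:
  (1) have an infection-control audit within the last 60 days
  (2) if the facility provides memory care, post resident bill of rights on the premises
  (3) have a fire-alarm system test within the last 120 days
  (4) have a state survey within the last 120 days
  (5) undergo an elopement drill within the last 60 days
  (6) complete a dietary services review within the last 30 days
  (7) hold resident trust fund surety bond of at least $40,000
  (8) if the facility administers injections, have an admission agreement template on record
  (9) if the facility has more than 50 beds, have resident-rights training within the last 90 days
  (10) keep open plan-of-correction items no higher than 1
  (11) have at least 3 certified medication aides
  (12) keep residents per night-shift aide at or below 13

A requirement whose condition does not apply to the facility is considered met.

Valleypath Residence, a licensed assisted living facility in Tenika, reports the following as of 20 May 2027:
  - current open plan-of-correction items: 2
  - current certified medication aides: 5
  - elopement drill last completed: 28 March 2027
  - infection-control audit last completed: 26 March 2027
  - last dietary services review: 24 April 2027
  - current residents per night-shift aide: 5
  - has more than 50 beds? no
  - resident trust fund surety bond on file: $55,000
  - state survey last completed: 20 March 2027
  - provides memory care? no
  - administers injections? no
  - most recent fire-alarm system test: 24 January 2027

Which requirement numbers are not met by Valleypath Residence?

10

1. infection-control audit 55 days ago vs limit 60 → met
2. condition 'provides memory care' does not hold → requirement n/a → met
3. fire-alarm system test 116 days ago vs limit 120 → met
4. state survey 61 days ago vs limit 120 → met
5. elopement drill 53 days ago vs limit 60 → met
6. dietary services review 26 days ago vs limit 30 → met
7. resident trust fund surety bond $55,000 ≥ $40,000 → met
8. condition 'administers injections' does not hold → requirement n/a → met
9. condition 'has more than 50 beds' does not hold → requirement n/a → met
10. open plan-of-correction items 2 > 1 → not met
11. certified medication aides 5 ≥ 3 → met
12. residents per night-shift aide 5 ≤ 13 → met
Not met: 10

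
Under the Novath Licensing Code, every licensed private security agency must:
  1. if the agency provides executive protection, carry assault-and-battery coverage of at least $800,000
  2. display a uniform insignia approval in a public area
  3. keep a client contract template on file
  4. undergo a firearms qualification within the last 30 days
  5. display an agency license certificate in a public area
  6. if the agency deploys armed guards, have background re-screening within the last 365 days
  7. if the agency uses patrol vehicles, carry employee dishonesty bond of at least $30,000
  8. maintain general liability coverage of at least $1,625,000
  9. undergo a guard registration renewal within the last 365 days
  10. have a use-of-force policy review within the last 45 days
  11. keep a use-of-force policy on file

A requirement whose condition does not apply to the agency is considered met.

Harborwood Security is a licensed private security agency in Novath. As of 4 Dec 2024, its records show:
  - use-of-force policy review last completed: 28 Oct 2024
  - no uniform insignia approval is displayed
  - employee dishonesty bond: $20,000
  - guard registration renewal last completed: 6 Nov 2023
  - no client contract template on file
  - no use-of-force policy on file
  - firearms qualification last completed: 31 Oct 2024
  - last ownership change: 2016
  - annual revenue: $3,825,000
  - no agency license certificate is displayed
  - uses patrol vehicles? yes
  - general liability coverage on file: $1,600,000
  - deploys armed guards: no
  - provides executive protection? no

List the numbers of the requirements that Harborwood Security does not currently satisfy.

1. condition 'provides executive protection' does not hold → requirement n/a → met
2. uniform insignia approval absent → not met
3. client contract template absent → not met
4. firearms qualification 34 days ago vs limit 30 → not met
5. agency license certificate absent → not met
6. condition 'deploys armed guards' does not hold → requirement n/a → met
7. condition 'uses patrol vehicles' holds; employee dishonesty bond $20,000 < $30,000 → not met
8. general liability coverage $1,600,000 < $1,625,000 → not met
9. guard registration renewal 394 days ago vs limit 365 → not met
10. use-of-force policy review 37 days ago vs limit 45 → met
11. use-of-force policy absent → not met
Not met: 2, 3, 4, 5, 7, 8, 9, 11

2, 3, 4, 5, 7, 8, 9, 11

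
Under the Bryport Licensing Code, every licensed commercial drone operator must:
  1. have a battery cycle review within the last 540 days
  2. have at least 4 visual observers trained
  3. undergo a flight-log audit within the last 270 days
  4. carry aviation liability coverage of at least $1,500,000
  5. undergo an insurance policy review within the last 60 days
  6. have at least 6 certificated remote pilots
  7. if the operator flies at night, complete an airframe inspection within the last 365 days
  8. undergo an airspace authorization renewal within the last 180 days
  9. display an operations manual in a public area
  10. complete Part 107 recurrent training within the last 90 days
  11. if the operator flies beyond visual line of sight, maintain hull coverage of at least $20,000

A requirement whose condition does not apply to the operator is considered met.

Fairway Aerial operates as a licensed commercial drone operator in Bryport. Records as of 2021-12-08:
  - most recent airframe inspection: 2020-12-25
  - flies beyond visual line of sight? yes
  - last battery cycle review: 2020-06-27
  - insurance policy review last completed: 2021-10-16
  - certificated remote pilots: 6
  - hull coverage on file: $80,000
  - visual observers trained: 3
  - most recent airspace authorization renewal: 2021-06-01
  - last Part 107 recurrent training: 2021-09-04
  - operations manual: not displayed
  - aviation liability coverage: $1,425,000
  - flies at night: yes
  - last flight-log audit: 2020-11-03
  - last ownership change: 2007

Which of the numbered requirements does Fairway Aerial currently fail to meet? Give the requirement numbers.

2, 3, 4, 8, 9, 10

1. battery cycle review 529 days ago vs limit 540 → met
2. visual observers trained 3 < 4 → not met
3. flight-log audit 400 days ago vs limit 270 → not met
4. aviation liability coverage $1,425,000 < $1,500,000 → not met
5. insurance policy review 53 days ago vs limit 60 → met
6. certificated remote pilots 6 ≥ 6 → met
7. condition 'flies at night' holds; airframe inspection 348 days ago vs limit 365 → met
8. airspace authorization renewal 190 days ago vs limit 180 → not met
9. operations manual absent → not met
10. Part 107 recurrent training 95 days ago vs limit 90 → not met
11. condition 'flies beyond visual line of sight' holds; hull coverage $80,000 ≥ $20,000 → met
Not met: 2, 3, 4, 8, 9, 10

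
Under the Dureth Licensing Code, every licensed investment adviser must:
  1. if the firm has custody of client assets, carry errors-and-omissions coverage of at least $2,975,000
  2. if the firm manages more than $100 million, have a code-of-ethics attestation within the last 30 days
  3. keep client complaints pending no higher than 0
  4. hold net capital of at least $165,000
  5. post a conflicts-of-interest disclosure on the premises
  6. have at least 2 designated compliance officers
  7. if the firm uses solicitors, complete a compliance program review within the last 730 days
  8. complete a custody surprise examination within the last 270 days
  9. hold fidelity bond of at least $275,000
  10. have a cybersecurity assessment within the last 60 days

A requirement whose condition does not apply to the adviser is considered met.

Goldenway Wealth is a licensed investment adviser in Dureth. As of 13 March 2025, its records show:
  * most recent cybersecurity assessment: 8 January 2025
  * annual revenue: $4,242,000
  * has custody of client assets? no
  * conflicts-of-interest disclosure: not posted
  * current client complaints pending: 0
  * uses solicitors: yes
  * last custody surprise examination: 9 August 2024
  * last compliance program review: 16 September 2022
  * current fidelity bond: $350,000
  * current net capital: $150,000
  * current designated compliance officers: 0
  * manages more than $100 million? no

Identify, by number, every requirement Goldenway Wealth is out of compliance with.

4, 5, 6, 7, 10

1. condition 'has custody of client assets' does not hold → requirement n/a → met
2. condition 'manages more than $100 million' does not hold → requirement n/a → met
3. client complaints pending 0 ≤ 0 → met
4. net capital $150,000 < $165,000 → not met
5. conflicts-of-interest disclosure absent → not met
6. designated compliance officers 0 < 2 → not met
7. condition 'uses solicitors' holds; compliance program review 909 days ago vs limit 730 → not met
8. custody surprise examination 216 days ago vs limit 270 → met
9. fidelity bond $350,000 ≥ $275,000 → met
10. cybersecurity assessment 64 days ago vs limit 60 → not met
Not met: 4, 5, 6, 7, 10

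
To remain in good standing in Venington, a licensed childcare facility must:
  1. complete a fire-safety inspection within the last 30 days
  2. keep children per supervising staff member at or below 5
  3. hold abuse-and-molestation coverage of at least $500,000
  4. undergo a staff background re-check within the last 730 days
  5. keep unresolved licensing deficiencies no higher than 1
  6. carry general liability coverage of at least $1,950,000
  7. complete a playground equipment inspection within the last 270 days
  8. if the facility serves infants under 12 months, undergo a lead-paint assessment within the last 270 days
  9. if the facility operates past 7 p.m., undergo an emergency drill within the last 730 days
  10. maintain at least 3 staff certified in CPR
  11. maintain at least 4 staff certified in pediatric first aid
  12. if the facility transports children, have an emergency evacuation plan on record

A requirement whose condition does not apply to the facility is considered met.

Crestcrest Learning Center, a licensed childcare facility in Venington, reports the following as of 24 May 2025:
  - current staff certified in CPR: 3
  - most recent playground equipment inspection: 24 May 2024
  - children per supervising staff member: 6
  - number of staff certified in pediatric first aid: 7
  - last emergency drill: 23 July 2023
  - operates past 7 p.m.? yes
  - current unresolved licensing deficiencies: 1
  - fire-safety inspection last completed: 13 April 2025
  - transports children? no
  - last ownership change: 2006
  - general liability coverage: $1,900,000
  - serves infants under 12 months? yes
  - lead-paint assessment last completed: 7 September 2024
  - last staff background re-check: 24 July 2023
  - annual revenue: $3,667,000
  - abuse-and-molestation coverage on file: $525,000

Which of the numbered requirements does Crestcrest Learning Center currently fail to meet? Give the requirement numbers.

1. fire-safety inspection 41 days ago vs limit 30 → not met
2. children per supervising staff member 6 > 5 → not met
3. abuse-and-molestation coverage $525,000 ≥ $500,000 → met
4. staff background re-check 670 days ago vs limit 730 → met
5. unresolved licensing deficiencies 1 ≤ 1 → met
6. general liability coverage $1,900,000 < $1,950,000 → not met
7. playground equipment inspection 365 days ago vs limit 270 → not met
8. condition 'serves infants under 12 months' holds; lead-paint assessment 259 days ago vs limit 270 → met
9. condition 'operates past 7 p.m.' holds; emergency drill 671 days ago vs limit 730 → met
10. staff certified in CPR 3 ≥ 3 → met
11. staff certified in pediatric first aid 7 ≥ 4 → met
12. condition 'transports children' does not hold → requirement n/a → met
Not met: 1, 2, 6, 7

1, 2, 6, 7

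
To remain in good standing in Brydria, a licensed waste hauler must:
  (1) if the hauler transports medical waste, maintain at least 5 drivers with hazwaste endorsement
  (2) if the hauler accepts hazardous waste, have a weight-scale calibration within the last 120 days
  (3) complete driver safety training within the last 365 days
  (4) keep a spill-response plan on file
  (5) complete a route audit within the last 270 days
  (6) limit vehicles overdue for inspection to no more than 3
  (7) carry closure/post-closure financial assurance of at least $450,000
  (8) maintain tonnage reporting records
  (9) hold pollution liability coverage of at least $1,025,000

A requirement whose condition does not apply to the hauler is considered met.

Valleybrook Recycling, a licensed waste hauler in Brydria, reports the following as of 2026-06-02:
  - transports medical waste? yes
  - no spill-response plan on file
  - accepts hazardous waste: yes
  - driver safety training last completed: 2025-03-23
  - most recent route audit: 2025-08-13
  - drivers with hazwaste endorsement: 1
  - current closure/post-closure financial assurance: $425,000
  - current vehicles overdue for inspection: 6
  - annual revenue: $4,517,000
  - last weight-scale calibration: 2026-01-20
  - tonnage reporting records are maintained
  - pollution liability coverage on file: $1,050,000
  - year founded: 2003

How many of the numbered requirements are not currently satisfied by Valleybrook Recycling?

1. condition 'transports medical waste' holds; drivers with hazwaste endorsement 1 < 5 → not met
2. condition 'accepts hazardous waste' holds; weight-scale calibration 133 days ago vs limit 120 → not met
3. driver safety training 436 days ago vs limit 365 → not met
4. spill-response plan absent → not met
5. route audit 293 days ago vs limit 270 → not met
6. vehicles overdue for inspection 6 > 3 → not met
7. closure/post-closure financial assurance $425,000 < $450,000 → not met
8. tonnage reporting records present → met
9. pollution liability coverage $1,050,000 ≥ $1,025,000 → met
Not met: 7 of 9

7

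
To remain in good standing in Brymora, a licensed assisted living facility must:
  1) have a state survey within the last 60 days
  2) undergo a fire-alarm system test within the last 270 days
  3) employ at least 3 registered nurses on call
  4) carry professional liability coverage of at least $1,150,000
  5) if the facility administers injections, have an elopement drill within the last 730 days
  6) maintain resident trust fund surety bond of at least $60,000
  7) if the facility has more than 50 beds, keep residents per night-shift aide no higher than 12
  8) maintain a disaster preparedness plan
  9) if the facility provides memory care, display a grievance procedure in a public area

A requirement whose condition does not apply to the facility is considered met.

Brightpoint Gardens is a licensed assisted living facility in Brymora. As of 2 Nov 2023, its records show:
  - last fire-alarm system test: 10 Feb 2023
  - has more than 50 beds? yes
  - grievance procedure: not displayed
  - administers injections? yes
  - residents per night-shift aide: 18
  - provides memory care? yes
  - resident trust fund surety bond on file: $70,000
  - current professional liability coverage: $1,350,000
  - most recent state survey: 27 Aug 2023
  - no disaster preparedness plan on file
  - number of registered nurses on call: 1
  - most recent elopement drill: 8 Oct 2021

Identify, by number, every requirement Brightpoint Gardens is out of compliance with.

1. state survey 67 days ago vs limit 60 → not met
2. fire-alarm system test 265 days ago vs limit 270 → met
3. registered nurses on call 1 < 3 → not met
4. professional liability coverage $1,350,000 ≥ $1,150,000 → met
5. condition 'administers injections' holds; elopement drill 755 days ago vs limit 730 → not met
6. resident trust fund surety bond $70,000 ≥ $60,000 → met
7. condition 'has more than 50 beds' holds; residents per night-shift aide 18 > 12 → not met
8. disaster preparedness plan absent → not met
9. condition 'provides memory care' holds; grievance procedure absent → not met
Not met: 1, 3, 5, 7, 8, 9

1, 3, 5, 7, 8, 9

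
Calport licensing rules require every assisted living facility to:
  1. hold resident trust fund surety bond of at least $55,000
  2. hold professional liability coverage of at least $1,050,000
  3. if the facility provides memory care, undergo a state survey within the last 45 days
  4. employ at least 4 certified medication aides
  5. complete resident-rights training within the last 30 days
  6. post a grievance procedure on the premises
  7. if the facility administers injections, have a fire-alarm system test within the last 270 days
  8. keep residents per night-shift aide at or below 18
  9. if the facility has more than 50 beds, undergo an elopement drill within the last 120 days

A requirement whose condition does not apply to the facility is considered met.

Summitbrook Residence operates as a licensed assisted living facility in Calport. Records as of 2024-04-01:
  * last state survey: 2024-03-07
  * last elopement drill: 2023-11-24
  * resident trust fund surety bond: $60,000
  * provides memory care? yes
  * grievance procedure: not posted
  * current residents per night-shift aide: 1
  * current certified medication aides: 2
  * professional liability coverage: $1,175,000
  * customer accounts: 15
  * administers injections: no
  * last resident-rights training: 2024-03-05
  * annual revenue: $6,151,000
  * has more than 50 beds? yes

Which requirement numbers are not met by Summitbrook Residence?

4, 6, 9

1. resident trust fund surety bond $60,000 ≥ $55,000 → met
2. professional liability coverage $1,175,000 ≥ $1,050,000 → met
3. condition 'provides memory care' holds; state survey 25 days ago vs limit 45 → met
4. certified medication aides 2 < 4 → not met
5. resident-rights training 27 days ago vs limit 30 → met
6. grievance procedure absent → not met
7. condition 'administers injections' does not hold → requirement n/a → met
8. residents per night-shift aide 1 ≤ 18 → met
9. condition 'has more than 50 beds' holds; elopement drill 129 days ago vs limit 120 → not met
Not met: 4, 6, 9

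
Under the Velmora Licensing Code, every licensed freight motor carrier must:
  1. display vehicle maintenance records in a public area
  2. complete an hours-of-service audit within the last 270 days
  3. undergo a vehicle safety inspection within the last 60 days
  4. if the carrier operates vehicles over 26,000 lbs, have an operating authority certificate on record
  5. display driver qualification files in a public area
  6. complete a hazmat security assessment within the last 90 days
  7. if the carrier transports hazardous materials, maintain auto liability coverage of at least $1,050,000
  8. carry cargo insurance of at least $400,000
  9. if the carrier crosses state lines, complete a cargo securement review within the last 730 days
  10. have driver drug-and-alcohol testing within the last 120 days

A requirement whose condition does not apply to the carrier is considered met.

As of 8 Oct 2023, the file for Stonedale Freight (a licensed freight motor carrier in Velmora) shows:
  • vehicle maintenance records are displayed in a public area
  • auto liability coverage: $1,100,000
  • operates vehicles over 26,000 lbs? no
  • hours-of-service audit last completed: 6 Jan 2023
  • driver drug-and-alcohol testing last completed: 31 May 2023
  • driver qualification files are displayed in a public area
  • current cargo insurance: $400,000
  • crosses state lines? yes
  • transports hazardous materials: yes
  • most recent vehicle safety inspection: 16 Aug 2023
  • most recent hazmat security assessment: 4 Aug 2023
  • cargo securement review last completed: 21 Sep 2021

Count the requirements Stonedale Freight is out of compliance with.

1. vehicle maintenance records present → met
2. hours-of-service audit 275 days ago vs limit 270 → not met
3. vehicle safety inspection 53 days ago vs limit 60 → met
4. condition 'operates vehicles over 26,000 lbs' does not hold → requirement n/a → met
5. driver qualification files present → met
6. hazmat security assessment 65 days ago vs limit 90 → met
7. condition 'transports hazardous materials' holds; auto liability coverage $1,100,000 ≥ $1,050,000 → met
8. cargo insurance $400,000 ≥ $400,000 → met
9. condition 'crosses state lines' holds; cargo securement review 747 days ago vs limit 730 → not met
10. driver drug-and-alcohol testing 130 days ago vs limit 120 → not met
Not met: 3 of 10

3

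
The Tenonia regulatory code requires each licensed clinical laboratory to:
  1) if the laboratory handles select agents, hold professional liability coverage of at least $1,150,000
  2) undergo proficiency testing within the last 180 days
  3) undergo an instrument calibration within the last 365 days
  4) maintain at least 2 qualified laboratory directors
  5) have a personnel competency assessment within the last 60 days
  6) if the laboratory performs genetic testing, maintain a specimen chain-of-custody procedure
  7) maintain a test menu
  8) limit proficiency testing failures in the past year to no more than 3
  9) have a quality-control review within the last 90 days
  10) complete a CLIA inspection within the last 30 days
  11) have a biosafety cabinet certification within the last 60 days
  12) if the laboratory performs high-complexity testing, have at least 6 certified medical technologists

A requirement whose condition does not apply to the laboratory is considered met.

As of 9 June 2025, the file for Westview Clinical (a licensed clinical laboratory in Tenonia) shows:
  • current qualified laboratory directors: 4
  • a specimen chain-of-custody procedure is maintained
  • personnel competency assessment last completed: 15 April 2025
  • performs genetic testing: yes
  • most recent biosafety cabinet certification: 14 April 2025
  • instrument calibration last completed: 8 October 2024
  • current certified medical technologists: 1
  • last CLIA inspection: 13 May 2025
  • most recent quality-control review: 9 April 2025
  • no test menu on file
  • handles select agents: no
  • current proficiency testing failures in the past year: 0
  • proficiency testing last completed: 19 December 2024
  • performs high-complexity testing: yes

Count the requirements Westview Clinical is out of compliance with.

1. condition 'handles select agents' does not hold → requirement n/a → met
2. proficiency testing 172 days ago vs limit 180 → met
3. instrument calibration 244 days ago vs limit 365 → met
4. qualified laboratory directors 4 ≥ 2 → met
5. personnel competency assessment 55 days ago vs limit 60 → met
6. condition 'performs genetic testing' holds; specimen chain-of-custody procedure present → met
7. test menu absent → not met
8. proficiency testing failures in the past year 0 ≤ 3 → met
9. quality-control review 61 days ago vs limit 90 → met
10. CLIA inspection 27 days ago vs limit 30 → met
11. biosafety cabinet certification 56 days ago vs limit 60 → met
12. condition 'performs high-complexity testing' holds; certified medical technologists 1 < 6 → not met
Not met: 2 of 12

2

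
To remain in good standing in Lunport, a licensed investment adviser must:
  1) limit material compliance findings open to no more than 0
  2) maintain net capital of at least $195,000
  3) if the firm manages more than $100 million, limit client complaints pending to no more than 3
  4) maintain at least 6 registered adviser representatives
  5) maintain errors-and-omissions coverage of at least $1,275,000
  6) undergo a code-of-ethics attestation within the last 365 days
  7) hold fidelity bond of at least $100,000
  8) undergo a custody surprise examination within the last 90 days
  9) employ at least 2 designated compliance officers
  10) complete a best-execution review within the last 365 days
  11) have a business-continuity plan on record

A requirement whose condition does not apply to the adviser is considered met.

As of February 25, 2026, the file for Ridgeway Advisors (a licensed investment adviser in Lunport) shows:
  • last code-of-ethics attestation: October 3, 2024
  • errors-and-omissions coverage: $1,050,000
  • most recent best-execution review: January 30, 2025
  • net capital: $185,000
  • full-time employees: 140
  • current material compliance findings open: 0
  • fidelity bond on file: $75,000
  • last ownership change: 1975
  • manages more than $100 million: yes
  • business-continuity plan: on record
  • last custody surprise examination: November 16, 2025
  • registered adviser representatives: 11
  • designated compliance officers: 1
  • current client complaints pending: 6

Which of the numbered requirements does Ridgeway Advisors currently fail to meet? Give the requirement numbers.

2, 3, 5, 6, 7, 8, 9, 10

1. material compliance findings open 0 ≤ 0 → met
2. net capital $185,000 < $195,000 → not met
3. condition 'manages more than $100 million' holds; client complaints pending 6 > 3 → not met
4. registered adviser representatives 11 ≥ 6 → met
5. errors-and-omissions coverage $1,050,000 < $1,275,000 → not met
6. code-of-ethics attestation 510 days ago vs limit 365 → not met
7. fidelity bond $75,000 < $100,000 → not met
8. custody surprise examination 101 days ago vs limit 90 → not met
9. designated compliance officers 1 < 2 → not met
10. best-execution review 391 days ago vs limit 365 → not met
11. business-continuity plan present → met
Not met: 2, 3, 5, 6, 7, 8, 9, 10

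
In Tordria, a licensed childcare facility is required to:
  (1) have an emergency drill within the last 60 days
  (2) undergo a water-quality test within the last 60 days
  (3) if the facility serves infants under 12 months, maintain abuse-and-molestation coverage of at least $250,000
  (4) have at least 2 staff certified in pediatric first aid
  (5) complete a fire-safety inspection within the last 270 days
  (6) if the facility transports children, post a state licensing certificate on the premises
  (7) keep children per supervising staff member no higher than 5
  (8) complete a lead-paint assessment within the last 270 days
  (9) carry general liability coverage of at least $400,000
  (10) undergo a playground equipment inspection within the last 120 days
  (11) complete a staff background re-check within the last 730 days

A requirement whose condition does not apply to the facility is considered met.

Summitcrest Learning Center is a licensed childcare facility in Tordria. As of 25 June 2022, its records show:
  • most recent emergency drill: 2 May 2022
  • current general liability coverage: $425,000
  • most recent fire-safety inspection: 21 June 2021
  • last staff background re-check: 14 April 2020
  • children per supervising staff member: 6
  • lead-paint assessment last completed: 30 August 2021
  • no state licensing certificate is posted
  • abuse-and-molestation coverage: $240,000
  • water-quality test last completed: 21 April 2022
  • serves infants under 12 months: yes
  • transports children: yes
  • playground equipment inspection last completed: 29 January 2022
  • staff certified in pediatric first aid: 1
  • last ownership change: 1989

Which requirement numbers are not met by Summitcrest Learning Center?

2, 3, 4, 5, 6, 7, 8, 10, 11

1. emergency drill 54 days ago vs limit 60 → met
2. water-quality test 65 days ago vs limit 60 → not met
3. condition 'serves infants under 12 months' holds; abuse-and-molestation coverage $240,000 < $250,000 → not met
4. staff certified in pediatric first aid 1 < 2 → not met
5. fire-safety inspection 369 days ago vs limit 270 → not met
6. condition 'transports children' holds; state licensing certificate absent → not met
7. children per supervising staff member 6 > 5 → not met
8. lead-paint assessment 299 days ago vs limit 270 → not met
9. general liability coverage $425,000 ≥ $400,000 → met
10. playground equipment inspection 147 days ago vs limit 120 → not met
11. staff background re-check 802 days ago vs limit 730 → not met
Not met: 2, 3, 4, 5, 6, 7, 8, 10, 11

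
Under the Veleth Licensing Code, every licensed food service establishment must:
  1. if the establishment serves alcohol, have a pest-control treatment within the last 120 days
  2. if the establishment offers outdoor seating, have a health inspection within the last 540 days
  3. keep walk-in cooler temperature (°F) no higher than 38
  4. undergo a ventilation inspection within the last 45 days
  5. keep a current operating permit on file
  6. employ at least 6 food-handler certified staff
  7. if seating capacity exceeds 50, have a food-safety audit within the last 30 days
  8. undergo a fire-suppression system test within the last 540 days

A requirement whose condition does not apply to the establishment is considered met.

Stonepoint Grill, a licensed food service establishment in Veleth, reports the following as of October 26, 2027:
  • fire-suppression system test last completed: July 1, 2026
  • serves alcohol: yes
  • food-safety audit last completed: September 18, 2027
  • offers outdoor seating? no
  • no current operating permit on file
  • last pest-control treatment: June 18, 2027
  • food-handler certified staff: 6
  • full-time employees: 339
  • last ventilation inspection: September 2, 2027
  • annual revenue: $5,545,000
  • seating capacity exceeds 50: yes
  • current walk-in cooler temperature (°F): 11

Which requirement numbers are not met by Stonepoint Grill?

1. condition 'serves alcohol' holds; pest-control treatment 130 days ago vs limit 120 → not met
2. condition 'offers outdoor seating' does not hold → requirement n/a → met
3. walk-in cooler temperature (°F) 11 ≤ 38 → met
4. ventilation inspection 54 days ago vs limit 45 → not met
5. current operating permit absent → not met
6. food-handler certified staff 6 ≥ 6 → met
7. condition 'seating capacity exceeds 50' holds; food-safety audit 38 days ago vs limit 30 → not met
8. fire-suppression system test 482 days ago vs limit 540 → met
Not met: 1, 4, 5, 7

1, 4, 5, 7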